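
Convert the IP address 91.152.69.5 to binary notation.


91 = 01011011
152 = 10011000
69 = 01000101
5 = 00000101
Binary: 01011011.10011000.01000101.00000101


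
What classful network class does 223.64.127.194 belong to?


First octet: 223
Binary: 11011111
110xxxxx -> Class C (192-223)
Class C, default mask 255.255.255.0 (/24)


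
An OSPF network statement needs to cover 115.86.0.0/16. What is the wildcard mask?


Subnet mask: 255.255.0.0
Wildcard = 255.255.255.255 - subnet mask
255 - 255 = 0
255 - 255 = 0
255 - 0 = 255
255 - 0 = 255
Wildcard: 0.0.255.255


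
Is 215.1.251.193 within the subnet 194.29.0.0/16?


Subnet network: 194.29.0.0
Test IP AND mask: 215.1.0.0
No, 215.1.251.193 is not in 194.29.0.0/16


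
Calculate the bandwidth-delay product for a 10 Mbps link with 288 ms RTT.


BDP = bandwidth * RTT
= 10 Mbps * 288 ms
= 10 * 1e6 * 288 / 1000 bits
= 2880000 bits
= 360000 bytes
= 351.5625 KB
BDP = 2880000 bits (360000 bytes)


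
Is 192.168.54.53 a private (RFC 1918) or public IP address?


RFC 1918 private ranges:
  10.0.0.0/8 (10.0.0.0 - 10.255.255.255)
  172.16.0.0/12 (172.16.0.0 - 172.31.255.255)
  192.168.0.0/16 (192.168.0.0 - 192.168.255.255)
Private (in 192.168.0.0/16)


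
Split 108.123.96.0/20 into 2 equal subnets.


New prefix = 20 + 1 = 21
Each subnet has 2048 addresses
  108.123.96.0/21
  108.123.104.0/21
Subnets: 108.123.96.0/21, 108.123.104.0/21


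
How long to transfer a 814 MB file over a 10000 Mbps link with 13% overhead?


Effective throughput = 10000 * (1 - 13/100) = 8700 Mbps
File size in Mb = 814 * 8 = 6512 Mb
Time = 6512 / 8700
Time = 0.7485 seconds


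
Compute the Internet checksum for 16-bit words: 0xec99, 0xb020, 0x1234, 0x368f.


Sum all words (with carry folding):
+ 0xec99 = 0xec99
+ 0xb020 = 0x9cba
+ 0x1234 = 0xaeee
+ 0x368f = 0xe57d
One's complement: ~0xe57d
Checksum = 0x1a82


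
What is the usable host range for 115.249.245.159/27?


Network: 115.249.245.128
Broadcast: 115.249.245.159
First usable = network + 1
Last usable = broadcast - 1
Range: 115.249.245.129 to 115.249.245.158


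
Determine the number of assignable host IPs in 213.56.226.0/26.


Host bits = 32 - 26 = 6
Total addresses = 2^6 = 64
Usable = total - 2 (network and broadcast)
Usable hosts: 62


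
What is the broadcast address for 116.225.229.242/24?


Network: 116.225.229.0/24
Host bits = 8
Set all host bits to 1:
Broadcast: 116.225.229.255


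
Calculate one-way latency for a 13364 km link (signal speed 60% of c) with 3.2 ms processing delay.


Speed = 0.6 * 3e5 km/s = 180000 km/s
Propagation delay = 13364 / 180000 = 0.0742 s = 74.2444 ms
Processing delay = 3.2 ms
Total one-way latency = 77.4444 ms


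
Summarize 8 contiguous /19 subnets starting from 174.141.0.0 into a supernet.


Original prefix: /19
Number of subnets: 8 = 2^3
New prefix = 19 - 3 = 16
Supernet: 174.141.0.0/16


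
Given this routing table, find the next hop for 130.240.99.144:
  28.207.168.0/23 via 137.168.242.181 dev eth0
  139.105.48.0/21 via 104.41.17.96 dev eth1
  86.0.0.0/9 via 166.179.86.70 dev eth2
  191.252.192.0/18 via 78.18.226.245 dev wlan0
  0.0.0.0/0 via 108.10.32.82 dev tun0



Longest prefix match for 130.240.99.144:
  /23 28.207.168.0: no
  /21 139.105.48.0: no
  /9 86.0.0.0: no
  /18 191.252.192.0: no
  /0 0.0.0.0: MATCH
Selected: next-hop 108.10.32.82 via tun0 (matched /0)


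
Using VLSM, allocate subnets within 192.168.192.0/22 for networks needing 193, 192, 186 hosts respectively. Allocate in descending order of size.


193 hosts -> /24 (254 usable): 192.168.192.0/24
192 hosts -> /24 (254 usable): 192.168.193.0/24
186 hosts -> /24 (254 usable): 192.168.194.0/24
Allocation: 192.168.192.0/24 (193 hosts, 254 usable); 192.168.193.0/24 (192 hosts, 254 usable); 192.168.194.0/24 (186 hosts, 254 usable)


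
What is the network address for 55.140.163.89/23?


IP:   00110111.10001100.10100011.01011001
Mask: 11111111.11111111.11111110.00000000
AND operation:
Net:  00110111.10001100.10100010.00000000
Network: 55.140.162.0/23


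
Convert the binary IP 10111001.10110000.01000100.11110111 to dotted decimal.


10111001 = 185
10110000 = 176
01000100 = 68
11110111 = 247
IP: 185.176.68.247


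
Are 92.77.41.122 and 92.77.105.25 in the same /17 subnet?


Mask: 255.255.128.0
92.77.41.122 AND mask = 92.77.0.0
92.77.105.25 AND mask = 92.77.0.0
Yes, same subnet (92.77.0.0)


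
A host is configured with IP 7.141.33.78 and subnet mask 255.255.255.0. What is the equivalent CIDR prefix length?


Binary: 11111111.11111111.11111111.00000000
Count leading 1s
Prefix: /24


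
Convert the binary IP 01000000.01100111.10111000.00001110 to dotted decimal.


01000000 = 64
01100111 = 103
10111000 = 184
00001110 = 14
IP: 64.103.184.14


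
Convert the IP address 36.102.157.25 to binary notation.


36 = 00100100
102 = 01100110
157 = 10011101
25 = 00011001
Binary: 00100100.01100110.10011101.00011001


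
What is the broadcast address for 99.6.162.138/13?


Network: 99.0.0.0/13
Host bits = 19
Set all host bits to 1:
Broadcast: 99.7.255.255


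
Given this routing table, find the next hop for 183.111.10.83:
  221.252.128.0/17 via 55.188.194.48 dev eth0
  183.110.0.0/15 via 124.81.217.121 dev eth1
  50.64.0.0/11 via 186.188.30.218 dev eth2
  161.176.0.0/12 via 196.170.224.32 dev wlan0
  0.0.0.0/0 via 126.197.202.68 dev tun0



Longest prefix match for 183.111.10.83:
  /17 221.252.128.0: no
  /15 183.110.0.0: MATCH
  /11 50.64.0.0: no
  /12 161.176.0.0: no
  /0 0.0.0.0: MATCH
Selected: next-hop 124.81.217.121 via eth1 (matched /15)


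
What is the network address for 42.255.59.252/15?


IP:   00101010.11111111.00111011.11111100
Mask: 11111111.11111110.00000000.00000000
AND operation:
Net:  00101010.11111110.00000000.00000000
Network: 42.254.0.0/15


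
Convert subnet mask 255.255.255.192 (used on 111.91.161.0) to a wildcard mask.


Subnet mask: 255.255.255.192
Wildcard = 255.255.255.255 - subnet mask
255 - 255 = 0
255 - 255 = 0
255 - 255 = 0
255 - 192 = 63
Wildcard: 0.0.0.63


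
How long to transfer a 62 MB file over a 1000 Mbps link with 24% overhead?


Effective throughput = 1000 * (1 - 24/100) = 760 Mbps
File size in Mb = 62 * 8 = 496 Mb
Time = 496 / 760
Time = 0.6526 seconds


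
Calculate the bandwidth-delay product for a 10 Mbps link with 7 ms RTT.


BDP = bandwidth * RTT
= 10 Mbps * 7 ms
= 10 * 1e6 * 7 / 1000 bits
= 70000 bits
= 8750 bytes
= 8.5449 KB
BDP = 70000 bits (8750 bytes)


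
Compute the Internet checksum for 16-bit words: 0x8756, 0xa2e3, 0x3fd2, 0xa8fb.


Sum all words (with carry folding):
+ 0x8756 = 0x8756
+ 0xa2e3 = 0x2a3a
+ 0x3fd2 = 0x6a0c
+ 0xa8fb = 0x1308
One's complement: ~0x1308
Checksum = 0xecf7


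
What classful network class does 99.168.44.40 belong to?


First octet: 99
Binary: 01100011
0xxxxxxx -> Class A (1-126)
Class A, default mask 255.0.0.0 (/8)


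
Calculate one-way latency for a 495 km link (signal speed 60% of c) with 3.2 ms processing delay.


Speed = 0.6 * 3e5 km/s = 180000 km/s
Propagation delay = 495 / 180000 = 0.0027 s = 2.75 ms
Processing delay = 3.2 ms
Total one-way latency = 5.95 ms


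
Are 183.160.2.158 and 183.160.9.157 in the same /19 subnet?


Mask: 255.255.224.0
183.160.2.158 AND mask = 183.160.0.0
183.160.9.157 AND mask = 183.160.0.0
Yes, same subnet (183.160.0.0)


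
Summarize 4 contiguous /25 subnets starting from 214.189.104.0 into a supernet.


Original prefix: /25
Number of subnets: 4 = 2^2
New prefix = 25 - 2 = 23
Supernet: 214.189.104.0/23


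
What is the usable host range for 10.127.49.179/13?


Network: 10.120.0.0
Broadcast: 10.127.255.255
First usable = network + 1
Last usable = broadcast - 1
Range: 10.120.0.1 to 10.127.255.254


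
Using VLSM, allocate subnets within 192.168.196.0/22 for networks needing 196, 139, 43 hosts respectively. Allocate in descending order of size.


196 hosts -> /24 (254 usable): 192.168.196.0/24
139 hosts -> /24 (254 usable): 192.168.197.0/24
43 hosts -> /26 (62 usable): 192.168.198.0/26
Allocation: 192.168.196.0/24 (196 hosts, 254 usable); 192.168.197.0/24 (139 hosts, 254 usable); 192.168.198.0/26 (43 hosts, 62 usable)


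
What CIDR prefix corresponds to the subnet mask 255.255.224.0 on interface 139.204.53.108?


Binary: 11111111.11111111.11100000.00000000
Count leading 1s
Prefix: /19


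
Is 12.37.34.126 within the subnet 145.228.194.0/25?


Subnet network: 145.228.194.0
Test IP AND mask: 12.37.34.0
No, 12.37.34.126 is not in 145.228.194.0/25


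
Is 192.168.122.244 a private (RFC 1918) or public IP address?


RFC 1918 private ranges:
  10.0.0.0/8 (10.0.0.0 - 10.255.255.255)
  172.16.0.0/12 (172.16.0.0 - 172.31.255.255)
  192.168.0.0/16 (192.168.0.0 - 192.168.255.255)
Private (in 192.168.0.0/16)


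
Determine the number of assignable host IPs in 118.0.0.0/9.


Host bits = 32 - 9 = 23
Total addresses = 2^23 = 8388608
Usable = total - 2 (network and broadcast)
Usable hosts: 8388606


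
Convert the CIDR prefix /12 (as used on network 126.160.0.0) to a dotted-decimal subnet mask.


/12 means 12 network bits, 20 host bits
Binary: 11111111111100000000000000000000
Mask: 255.240.0.0


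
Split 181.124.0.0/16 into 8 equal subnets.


New prefix = 16 + 3 = 19
Each subnet has 8192 addresses
  181.124.0.0/19
  181.124.32.0/19
  181.124.64.0/19
  181.124.96.0/19
  181.124.128.0/19
  181.124.160.0/19
  181.124.192.0/19
  181.124.224.0/19
Subnets: 181.124.0.0/19, 181.124.32.0/19, 181.124.64.0/19, 181.124.96.0/19, 181.124.128.0/19, 181.124.160.0/19, 181.124.192.0/19, 181.124.224.0/19


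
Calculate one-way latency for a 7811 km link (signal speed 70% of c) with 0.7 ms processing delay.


Speed = 0.7 * 3e5 km/s = 210000 km/s
Propagation delay = 7811 / 210000 = 0.0372 s = 37.1952 ms
Processing delay = 0.7 ms
Total one-way latency = 37.8952 ms


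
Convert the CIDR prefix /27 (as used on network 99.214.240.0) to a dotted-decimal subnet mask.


/27 means 27 network bits, 5 host bits
Binary: 11111111111111111111111111100000
Mask: 255.255.255.224


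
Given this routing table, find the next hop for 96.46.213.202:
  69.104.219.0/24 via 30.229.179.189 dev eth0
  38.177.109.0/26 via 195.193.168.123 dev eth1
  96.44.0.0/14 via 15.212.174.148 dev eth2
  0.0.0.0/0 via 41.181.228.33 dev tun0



Longest prefix match for 96.46.213.202:
  /24 69.104.219.0: no
  /26 38.177.109.0: no
  /14 96.44.0.0: MATCH
  /0 0.0.0.0: MATCH
Selected: next-hop 15.212.174.148 via eth2 (matched /14)


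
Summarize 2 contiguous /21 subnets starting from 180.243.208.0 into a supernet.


Original prefix: /21
Number of subnets: 2 = 2^1
New prefix = 21 - 1 = 20
Supernet: 180.243.208.0/20


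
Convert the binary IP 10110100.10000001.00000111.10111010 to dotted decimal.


10110100 = 180
10000001 = 129
00000111 = 7
10111010 = 186
IP: 180.129.7.186


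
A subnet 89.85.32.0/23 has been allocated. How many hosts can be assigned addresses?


Host bits = 32 - 23 = 9
Total addresses = 2^9 = 512
Usable = total - 2 (network and broadcast)
Usable hosts: 510


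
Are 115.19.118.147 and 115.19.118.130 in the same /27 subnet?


Mask: 255.255.255.224
115.19.118.147 AND mask = 115.19.118.128
115.19.118.130 AND mask = 115.19.118.128
Yes, same subnet (115.19.118.128)


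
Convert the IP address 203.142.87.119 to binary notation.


203 = 11001011
142 = 10001110
87 = 01010111
119 = 01110111
Binary: 11001011.10001110.01010111.01110111


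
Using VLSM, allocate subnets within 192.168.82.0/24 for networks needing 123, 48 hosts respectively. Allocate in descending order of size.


123 hosts -> /25 (126 usable): 192.168.82.0/25
48 hosts -> /26 (62 usable): 192.168.82.128/26
Allocation: 192.168.82.0/25 (123 hosts, 126 usable); 192.168.82.128/26 (48 hosts, 62 usable)


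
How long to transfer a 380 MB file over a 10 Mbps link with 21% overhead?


Effective throughput = 10 * (1 - 21/100) = 7.9 Mbps
File size in Mb = 380 * 8 = 3040 Mb
Time = 3040 / 7.9
Time = 384.8101 seconds


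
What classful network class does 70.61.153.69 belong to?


First octet: 70
Binary: 01000110
0xxxxxxx -> Class A (1-126)
Class A, default mask 255.0.0.0 (/8)


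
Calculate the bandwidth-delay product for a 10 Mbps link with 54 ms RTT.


BDP = bandwidth * RTT
= 10 Mbps * 54 ms
= 10 * 1e6 * 54 / 1000 bits
= 540000 bits
= 67500 bytes
= 65.918 KB
BDP = 540000 bits (67500 bytes)


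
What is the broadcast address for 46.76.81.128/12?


Network: 46.64.0.0/12
Host bits = 20
Set all host bits to 1:
Broadcast: 46.79.255.255


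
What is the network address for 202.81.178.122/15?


IP:   11001010.01010001.10110010.01111010
Mask: 11111111.11111110.00000000.00000000
AND operation:
Net:  11001010.01010000.00000000.00000000
Network: 202.80.0.0/15


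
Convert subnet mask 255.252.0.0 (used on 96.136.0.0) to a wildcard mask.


Subnet mask: 255.252.0.0
Wildcard = 255.255.255.255 - subnet mask
255 - 255 = 0
255 - 252 = 3
255 - 0 = 255
255 - 0 = 255
Wildcard: 0.3.255.255


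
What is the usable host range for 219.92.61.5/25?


Network: 219.92.61.0
Broadcast: 219.92.61.127
First usable = network + 1
Last usable = broadcast - 1
Range: 219.92.61.1 to 219.92.61.126


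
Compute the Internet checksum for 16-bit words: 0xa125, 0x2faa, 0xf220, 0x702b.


Sum all words (with carry folding):
+ 0xa125 = 0xa125
+ 0x2faa = 0xd0cf
+ 0xf220 = 0xc2f0
+ 0x702b = 0x331c
One's complement: ~0x331c
Checksum = 0xcce3


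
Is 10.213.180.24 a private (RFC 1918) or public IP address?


RFC 1918 private ranges:
  10.0.0.0/8 (10.0.0.0 - 10.255.255.255)
  172.16.0.0/12 (172.16.0.0 - 172.31.255.255)
  192.168.0.0/16 (192.168.0.0 - 192.168.255.255)
Private (in 10.0.0.0/8)


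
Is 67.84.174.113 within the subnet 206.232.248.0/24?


Subnet network: 206.232.248.0
Test IP AND mask: 67.84.174.0
No, 67.84.174.113 is not in 206.232.248.0/24


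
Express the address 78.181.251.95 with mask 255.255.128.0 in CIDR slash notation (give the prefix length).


Binary: 11111111.11111111.10000000.00000000
Count leading 1s
Prefix: /17


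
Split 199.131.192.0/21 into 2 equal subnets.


New prefix = 21 + 1 = 22
Each subnet has 1024 addresses
  199.131.192.0/22
  199.131.196.0/22
Subnets: 199.131.192.0/22, 199.131.196.0/22


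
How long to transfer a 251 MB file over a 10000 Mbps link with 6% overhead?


Effective throughput = 10000 * (1 - 6/100) = 9400 Mbps
File size in Mb = 251 * 8 = 2008 Mb
Time = 2008 / 9400
Time = 0.2136 seconds


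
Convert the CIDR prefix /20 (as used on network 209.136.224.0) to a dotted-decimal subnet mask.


/20 means 20 network bits, 12 host bits
Binary: 11111111111111111111000000000000
Mask: 255.255.240.0


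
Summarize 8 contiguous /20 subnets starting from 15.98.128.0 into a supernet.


Original prefix: /20
Number of subnets: 8 = 2^3
New prefix = 20 - 3 = 17
Supernet: 15.98.128.0/17


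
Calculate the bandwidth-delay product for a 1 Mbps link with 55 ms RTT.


BDP = bandwidth * RTT
= 1 Mbps * 55 ms
= 1 * 1e6 * 55 / 1000 bits
= 55000 bits
= 6875 bytes
= 6.7139 KB
BDP = 55000 bits (6875 bytes)


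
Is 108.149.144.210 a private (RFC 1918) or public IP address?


RFC 1918 private ranges:
  10.0.0.0/8 (10.0.0.0 - 10.255.255.255)
  172.16.0.0/12 (172.16.0.0 - 172.31.255.255)
  192.168.0.0/16 (192.168.0.0 - 192.168.255.255)
Public (not in any RFC 1918 range)


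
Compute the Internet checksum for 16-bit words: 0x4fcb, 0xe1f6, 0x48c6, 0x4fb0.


Sum all words (with carry folding):
+ 0x4fcb = 0x4fcb
+ 0xe1f6 = 0x31c2
+ 0x48c6 = 0x7a88
+ 0x4fb0 = 0xca38
One's complement: ~0xca38
Checksum = 0x35c7


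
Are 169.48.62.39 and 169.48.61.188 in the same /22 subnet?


Mask: 255.255.252.0
169.48.62.39 AND mask = 169.48.60.0
169.48.61.188 AND mask = 169.48.60.0
Yes, same subnet (169.48.60.0)


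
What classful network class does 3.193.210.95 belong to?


First octet: 3
Binary: 00000011
0xxxxxxx -> Class A (1-126)
Class A, default mask 255.0.0.0 (/8)


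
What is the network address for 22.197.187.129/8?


IP:   00010110.11000101.10111011.10000001
Mask: 11111111.00000000.00000000.00000000
AND operation:
Net:  00010110.00000000.00000000.00000000
Network: 22.0.0.0/8


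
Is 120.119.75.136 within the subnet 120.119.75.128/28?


Subnet network: 120.119.75.128
Test IP AND mask: 120.119.75.128
Yes, 120.119.75.136 is in 120.119.75.128/28


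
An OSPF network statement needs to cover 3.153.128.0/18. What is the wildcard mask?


Subnet mask: 255.255.192.0
Wildcard = 255.255.255.255 - subnet mask
255 - 255 = 0
255 - 255 = 0
255 - 192 = 63
255 - 0 = 255
Wildcard: 0.0.63.255


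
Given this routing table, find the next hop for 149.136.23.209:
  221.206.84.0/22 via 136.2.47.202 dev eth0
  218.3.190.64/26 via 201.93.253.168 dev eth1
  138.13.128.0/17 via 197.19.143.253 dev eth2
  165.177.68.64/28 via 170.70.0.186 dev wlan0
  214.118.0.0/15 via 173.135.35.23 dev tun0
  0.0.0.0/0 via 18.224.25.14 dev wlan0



Longest prefix match for 149.136.23.209:
  /22 221.206.84.0: no
  /26 218.3.190.64: no
  /17 138.13.128.0: no
  /28 165.177.68.64: no
  /15 214.118.0.0: no
  /0 0.0.0.0: MATCH
Selected: next-hop 18.224.25.14 via wlan0 (matched /0)


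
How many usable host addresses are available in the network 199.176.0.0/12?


Host bits = 32 - 12 = 20
Total addresses = 2^20 = 1048576
Usable = total - 2 (network and broadcast)
Usable hosts: 1048574


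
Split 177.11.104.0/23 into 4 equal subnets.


New prefix = 23 + 2 = 25
Each subnet has 128 addresses
  177.11.104.0/25
  177.11.104.128/25
  177.11.105.0/25
  177.11.105.128/25
Subnets: 177.11.104.0/25, 177.11.104.128/25, 177.11.105.0/25, 177.11.105.128/25


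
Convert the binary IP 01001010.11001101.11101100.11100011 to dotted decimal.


01001010 = 74
11001101 = 205
11101100 = 236
11100011 = 227
IP: 74.205.236.227


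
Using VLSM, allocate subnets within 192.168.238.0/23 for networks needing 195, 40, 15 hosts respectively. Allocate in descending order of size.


195 hosts -> /24 (254 usable): 192.168.238.0/24
40 hosts -> /26 (62 usable): 192.168.239.0/26
15 hosts -> /27 (30 usable): 192.168.239.64/27
Allocation: 192.168.238.0/24 (195 hosts, 254 usable); 192.168.239.0/26 (40 hosts, 62 usable); 192.168.239.64/27 (15 hosts, 30 usable)


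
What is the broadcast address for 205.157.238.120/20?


Network: 205.157.224.0/20
Host bits = 12
Set all host bits to 1:
Broadcast: 205.157.239.255


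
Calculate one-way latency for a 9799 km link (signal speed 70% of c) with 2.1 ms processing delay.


Speed = 0.7 * 3e5 km/s = 210000 km/s
Propagation delay = 9799 / 210000 = 0.0467 s = 46.6619 ms
Processing delay = 2.1 ms
Total one-way latency = 48.7619 ms


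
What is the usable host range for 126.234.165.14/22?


Network: 126.234.164.0
Broadcast: 126.234.167.255
First usable = network + 1
Last usable = broadcast - 1
Range: 126.234.164.1 to 126.234.167.254


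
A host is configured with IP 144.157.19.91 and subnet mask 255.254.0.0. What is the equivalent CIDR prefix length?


Binary: 11111111.11111110.00000000.00000000
Count leading 1s
Prefix: /15


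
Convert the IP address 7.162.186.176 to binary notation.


7 = 00000111
162 = 10100010
186 = 10111010
176 = 10110000
Binary: 00000111.10100010.10111010.10110000


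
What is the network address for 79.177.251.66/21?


IP:   01001111.10110001.11111011.01000010
Mask: 11111111.11111111.11111000.00000000
AND operation:
Net:  01001111.10110001.11111000.00000000
Network: 79.177.248.0/21


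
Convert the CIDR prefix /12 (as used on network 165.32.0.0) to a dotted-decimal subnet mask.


/12 means 12 network bits, 20 host bits
Binary: 11111111111100000000000000000000
Mask: 255.240.0.0


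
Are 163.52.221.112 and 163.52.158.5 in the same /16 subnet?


Mask: 255.255.0.0
163.52.221.112 AND mask = 163.52.0.0
163.52.158.5 AND mask = 163.52.0.0
Yes, same subnet (163.52.0.0)


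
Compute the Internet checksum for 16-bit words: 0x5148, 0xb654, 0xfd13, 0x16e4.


Sum all words (with carry folding):
+ 0x5148 = 0x5148
+ 0xb654 = 0x079d
+ 0xfd13 = 0x04b1
+ 0x16e4 = 0x1b95
One's complement: ~0x1b95
Checksum = 0xe46a


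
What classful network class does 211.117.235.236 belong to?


First octet: 211
Binary: 11010011
110xxxxx -> Class C (192-223)
Class C, default mask 255.255.255.0 (/24)


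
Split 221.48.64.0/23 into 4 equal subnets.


New prefix = 23 + 2 = 25
Each subnet has 128 addresses
  221.48.64.0/25
  221.48.64.128/25
  221.48.65.0/25
  221.48.65.128/25
Subnets: 221.48.64.0/25, 221.48.64.128/25, 221.48.65.0/25, 221.48.65.128/25


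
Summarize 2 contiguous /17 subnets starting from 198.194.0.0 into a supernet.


Original prefix: /17
Number of subnets: 2 = 2^1
New prefix = 17 - 1 = 16
Supernet: 198.194.0.0/16


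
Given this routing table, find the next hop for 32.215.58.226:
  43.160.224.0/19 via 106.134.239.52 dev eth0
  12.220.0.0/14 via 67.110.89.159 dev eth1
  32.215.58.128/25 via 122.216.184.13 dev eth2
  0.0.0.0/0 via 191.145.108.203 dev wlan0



Longest prefix match for 32.215.58.226:
  /19 43.160.224.0: no
  /14 12.220.0.0: no
  /25 32.215.58.128: MATCH
  /0 0.0.0.0: MATCH
Selected: next-hop 122.216.184.13 via eth2 (matched /25)


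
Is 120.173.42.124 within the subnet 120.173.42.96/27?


Subnet network: 120.173.42.96
Test IP AND mask: 120.173.42.96
Yes, 120.173.42.124 is in 120.173.42.96/27


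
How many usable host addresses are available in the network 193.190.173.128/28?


Host bits = 32 - 28 = 4
Total addresses = 2^4 = 16
Usable = total - 2 (network and broadcast)
Usable hosts: 14


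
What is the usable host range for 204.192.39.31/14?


Network: 204.192.0.0
Broadcast: 204.195.255.255
First usable = network + 1
Last usable = broadcast - 1
Range: 204.192.0.1 to 204.195.255.254


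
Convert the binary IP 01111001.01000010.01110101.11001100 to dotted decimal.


01111001 = 121
01000010 = 66
01110101 = 117
11001100 = 204
IP: 121.66.117.204


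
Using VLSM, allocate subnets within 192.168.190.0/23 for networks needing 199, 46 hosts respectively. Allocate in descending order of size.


199 hosts -> /24 (254 usable): 192.168.190.0/24
46 hosts -> /26 (62 usable): 192.168.191.0/26
Allocation: 192.168.190.0/24 (199 hosts, 254 usable); 192.168.191.0/26 (46 hosts, 62 usable)


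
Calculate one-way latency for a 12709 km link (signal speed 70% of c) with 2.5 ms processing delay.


Speed = 0.7 * 3e5 km/s = 210000 km/s
Propagation delay = 12709 / 210000 = 0.0605 s = 60.519 ms
Processing delay = 2.5 ms
Total one-way latency = 63.019 ms


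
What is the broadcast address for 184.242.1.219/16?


Network: 184.242.0.0/16
Host bits = 16
Set all host bits to 1:
Broadcast: 184.242.255.255


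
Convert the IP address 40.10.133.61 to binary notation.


40 = 00101000
10 = 00001010
133 = 10000101
61 = 00111101
Binary: 00101000.00001010.10000101.00111101


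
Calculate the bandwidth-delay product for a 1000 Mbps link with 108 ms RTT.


BDP = bandwidth * RTT
= 1000 Mbps * 108 ms
= 1000 * 1e6 * 108 / 1000 bits
= 108000000 bits
= 13500000 bytes
= 13183.5938 KB
BDP = 108000000 bits (13500000 bytes)


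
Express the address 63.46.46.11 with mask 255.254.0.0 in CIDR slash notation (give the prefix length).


Binary: 11111111.11111110.00000000.00000000
Count leading 1s
Prefix: /15


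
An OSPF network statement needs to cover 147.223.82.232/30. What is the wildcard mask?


Subnet mask: 255.255.255.252
Wildcard = 255.255.255.255 - subnet mask
255 - 255 = 0
255 - 255 = 0
255 - 255 = 0
255 - 252 = 3
Wildcard: 0.0.0.3


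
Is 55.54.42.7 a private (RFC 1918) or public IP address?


RFC 1918 private ranges:
  10.0.0.0/8 (10.0.0.0 - 10.255.255.255)
  172.16.0.0/12 (172.16.0.0 - 172.31.255.255)
  192.168.0.0/16 (192.168.0.0 - 192.168.255.255)
Public (not in any RFC 1918 range)


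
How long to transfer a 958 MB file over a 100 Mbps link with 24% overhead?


Effective throughput = 100 * (1 - 24/100) = 76 Mbps
File size in Mb = 958 * 8 = 7664 Mb
Time = 7664 / 76
Time = 100.8421 seconds


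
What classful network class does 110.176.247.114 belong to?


First octet: 110
Binary: 01101110
0xxxxxxx -> Class A (1-126)
Class A, default mask 255.0.0.0 (/8)


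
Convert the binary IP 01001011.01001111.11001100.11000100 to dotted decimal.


01001011 = 75
01001111 = 79
11001100 = 204
11000100 = 196
IP: 75.79.204.196


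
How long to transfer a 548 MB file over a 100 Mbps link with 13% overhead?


Effective throughput = 100 * (1 - 13/100) = 87 Mbps
File size in Mb = 548 * 8 = 4384 Mb
Time = 4384 / 87
Time = 50.3908 seconds


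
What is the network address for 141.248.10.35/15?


IP:   10001101.11111000.00001010.00100011
Mask: 11111111.11111110.00000000.00000000
AND operation:
Net:  10001101.11111000.00000000.00000000
Network: 141.248.0.0/15


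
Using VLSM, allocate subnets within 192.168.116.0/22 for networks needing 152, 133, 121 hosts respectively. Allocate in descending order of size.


152 hosts -> /24 (254 usable): 192.168.116.0/24
133 hosts -> /24 (254 usable): 192.168.117.0/24
121 hosts -> /25 (126 usable): 192.168.118.0/25
Allocation: 192.168.116.0/24 (152 hosts, 254 usable); 192.168.117.0/24 (133 hosts, 254 usable); 192.168.118.0/25 (121 hosts, 126 usable)


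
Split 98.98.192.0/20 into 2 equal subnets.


New prefix = 20 + 1 = 21
Each subnet has 2048 addresses
  98.98.192.0/21
  98.98.200.0/21
Subnets: 98.98.192.0/21, 98.98.200.0/21


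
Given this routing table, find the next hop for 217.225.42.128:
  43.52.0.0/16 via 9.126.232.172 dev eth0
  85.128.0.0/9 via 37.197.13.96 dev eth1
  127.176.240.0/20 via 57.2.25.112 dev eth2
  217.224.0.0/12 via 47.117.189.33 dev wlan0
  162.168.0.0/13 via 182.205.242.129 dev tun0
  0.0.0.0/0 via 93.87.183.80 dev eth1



Longest prefix match for 217.225.42.128:
  /16 43.52.0.0: no
  /9 85.128.0.0: no
  /20 127.176.240.0: no
  /12 217.224.0.0: MATCH
  /13 162.168.0.0: no
  /0 0.0.0.0: MATCH
Selected: next-hop 47.117.189.33 via wlan0 (matched /12)


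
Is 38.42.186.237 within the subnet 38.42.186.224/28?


Subnet network: 38.42.186.224
Test IP AND mask: 38.42.186.224
Yes, 38.42.186.237 is in 38.42.186.224/28


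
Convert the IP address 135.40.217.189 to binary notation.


135 = 10000111
40 = 00101000
217 = 11011001
189 = 10111101
Binary: 10000111.00101000.11011001.10111101


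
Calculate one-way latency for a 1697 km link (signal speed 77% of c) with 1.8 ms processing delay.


Speed = 0.77 * 3e5 km/s = 231000 km/s
Propagation delay = 1697 / 231000 = 0.0073 s = 7.3463 ms
Processing delay = 1.8 ms
Total one-way latency = 9.1463 ms


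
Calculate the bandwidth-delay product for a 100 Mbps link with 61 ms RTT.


BDP = bandwidth * RTT
= 100 Mbps * 61 ms
= 100 * 1e6 * 61 / 1000 bits
= 6100000 bits
= 762500 bytes
= 744.6289 KB
BDP = 6100000 bits (762500 bytes)


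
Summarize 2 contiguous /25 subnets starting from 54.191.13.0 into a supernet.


Original prefix: /25
Number of subnets: 2 = 2^1
New prefix = 25 - 1 = 24
Supernet: 54.191.13.0/24


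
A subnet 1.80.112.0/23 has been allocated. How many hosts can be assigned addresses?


Host bits = 32 - 23 = 9
Total addresses = 2^9 = 512
Usable = total - 2 (network and broadcast)
Usable hosts: 510


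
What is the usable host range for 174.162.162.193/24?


Network: 174.162.162.0
Broadcast: 174.162.162.255
First usable = network + 1
Last usable = broadcast - 1
Range: 174.162.162.1 to 174.162.162.254


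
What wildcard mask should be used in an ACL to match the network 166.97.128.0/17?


Subnet mask: 255.255.128.0
Wildcard = 255.255.255.255 - subnet mask
255 - 255 = 0
255 - 255 = 0
255 - 128 = 127
255 - 0 = 255
Wildcard: 0.0.127.255


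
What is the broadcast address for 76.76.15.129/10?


Network: 76.64.0.0/10
Host bits = 22
Set all host bits to 1:
Broadcast: 76.127.255.255


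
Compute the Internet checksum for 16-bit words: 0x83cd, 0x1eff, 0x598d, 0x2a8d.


Sum all words (with carry folding):
+ 0x83cd = 0x83cd
+ 0x1eff = 0xa2cc
+ 0x598d = 0xfc59
+ 0x2a8d = 0x26e7
One's complement: ~0x26e7
Checksum = 0xd918


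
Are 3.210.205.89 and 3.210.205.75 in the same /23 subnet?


Mask: 255.255.254.0
3.210.205.89 AND mask = 3.210.204.0
3.210.205.75 AND mask = 3.210.204.0
Yes, same subnet (3.210.204.0)


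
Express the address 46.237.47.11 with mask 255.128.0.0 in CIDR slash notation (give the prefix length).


Binary: 11111111.10000000.00000000.00000000
Count leading 1s
Prefix: /9


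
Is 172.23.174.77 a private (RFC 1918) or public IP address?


RFC 1918 private ranges:
  10.0.0.0/8 (10.0.0.0 - 10.255.255.255)
  172.16.0.0/12 (172.16.0.0 - 172.31.255.255)
  192.168.0.0/16 (192.168.0.0 - 192.168.255.255)
Private (in 172.16.0.0/12)


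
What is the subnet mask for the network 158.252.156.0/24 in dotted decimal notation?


/24 means 24 network bits, 8 host bits
Binary: 11111111111111111111111100000000
Mask: 255.255.255.0


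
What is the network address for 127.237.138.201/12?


IP:   01111111.11101101.10001010.11001001
Mask: 11111111.11110000.00000000.00000000
AND operation:
Net:  01111111.11100000.00000000.00000000
Network: 127.224.0.0/12


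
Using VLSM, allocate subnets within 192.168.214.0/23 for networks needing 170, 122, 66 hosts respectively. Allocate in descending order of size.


170 hosts -> /24 (254 usable): 192.168.214.0/24
122 hosts -> /25 (126 usable): 192.168.215.0/25
66 hosts -> /25 (126 usable): 192.168.215.128/25
Allocation: 192.168.214.0/24 (170 hosts, 254 usable); 192.168.215.0/25 (122 hosts, 126 usable); 192.168.215.128/25 (66 hosts, 126 usable)


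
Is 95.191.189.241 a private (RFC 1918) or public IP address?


RFC 1918 private ranges:
  10.0.0.0/8 (10.0.0.0 - 10.255.255.255)
  172.16.0.0/12 (172.16.0.0 - 172.31.255.255)
  192.168.0.0/16 (192.168.0.0 - 192.168.255.255)
Public (not in any RFC 1918 range)


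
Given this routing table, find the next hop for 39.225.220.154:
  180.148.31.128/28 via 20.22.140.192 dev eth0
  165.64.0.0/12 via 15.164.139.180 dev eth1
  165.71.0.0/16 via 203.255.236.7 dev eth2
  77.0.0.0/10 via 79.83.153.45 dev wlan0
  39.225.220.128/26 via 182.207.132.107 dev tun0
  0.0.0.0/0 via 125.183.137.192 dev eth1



Longest prefix match for 39.225.220.154:
  /28 180.148.31.128: no
  /12 165.64.0.0: no
  /16 165.71.0.0: no
  /10 77.0.0.0: no
  /26 39.225.220.128: MATCH
  /0 0.0.0.0: MATCH
Selected: next-hop 182.207.132.107 via tun0 (matched /26)


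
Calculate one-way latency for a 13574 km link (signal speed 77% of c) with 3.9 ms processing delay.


Speed = 0.77 * 3e5 km/s = 231000 km/s
Propagation delay = 13574 / 231000 = 0.0588 s = 58.7619 ms
Processing delay = 3.9 ms
Total one-way latency = 62.6619 ms


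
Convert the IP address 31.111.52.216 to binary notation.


31 = 00011111
111 = 01101111
52 = 00110100
216 = 11011000
Binary: 00011111.01101111.00110100.11011000


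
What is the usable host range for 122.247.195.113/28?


Network: 122.247.195.112
Broadcast: 122.247.195.127
First usable = network + 1
Last usable = broadcast - 1
Range: 122.247.195.113 to 122.247.195.126


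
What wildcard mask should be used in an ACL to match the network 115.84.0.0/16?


Subnet mask: 255.255.0.0
Wildcard = 255.255.255.255 - subnet mask
255 - 255 = 0
255 - 255 = 0
255 - 0 = 255
255 - 0 = 255
Wildcard: 0.0.255.255


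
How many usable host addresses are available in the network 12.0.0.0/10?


Host bits = 32 - 10 = 22
Total addresses = 2^22 = 4194304
Usable = total - 2 (network and broadcast)
Usable hosts: 4194302


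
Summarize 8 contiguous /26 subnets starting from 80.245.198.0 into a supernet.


Original prefix: /26
Number of subnets: 8 = 2^3
New prefix = 26 - 3 = 23
Supernet: 80.245.198.0/23


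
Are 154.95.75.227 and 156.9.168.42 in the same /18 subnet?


Mask: 255.255.192.0
154.95.75.227 AND mask = 154.95.64.0
156.9.168.42 AND mask = 156.9.128.0
No, different subnets (154.95.64.0 vs 156.9.128.0)


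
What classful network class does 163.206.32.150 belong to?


First octet: 163
Binary: 10100011
10xxxxxx -> Class B (128-191)
Class B, default mask 255.255.0.0 (/16)


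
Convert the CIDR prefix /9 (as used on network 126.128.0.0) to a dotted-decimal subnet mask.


/9 means 9 network bits, 23 host bits
Binary: 11111111100000000000000000000000
Mask: 255.128.0.0


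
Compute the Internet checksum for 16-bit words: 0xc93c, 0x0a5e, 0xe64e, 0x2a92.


Sum all words (with carry folding):
+ 0xc93c = 0xc93c
+ 0x0a5e = 0xd39a
+ 0xe64e = 0xb9e9
+ 0x2a92 = 0xe47b
One's complement: ~0xe47b
Checksum = 0x1b84


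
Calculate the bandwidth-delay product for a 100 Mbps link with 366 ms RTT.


BDP = bandwidth * RTT
= 100 Mbps * 366 ms
= 100 * 1e6 * 366 / 1000 bits
= 36600000 bits
= 4575000 bytes
= 4467.7734 KB
BDP = 36600000 bits (4575000 bytes)


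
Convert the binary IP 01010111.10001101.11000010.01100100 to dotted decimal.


01010111 = 87
10001101 = 141
11000010 = 194
01100100 = 100
IP: 87.141.194.100


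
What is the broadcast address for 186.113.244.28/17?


Network: 186.113.128.0/17
Host bits = 15
Set all host bits to 1:
Broadcast: 186.113.255.255


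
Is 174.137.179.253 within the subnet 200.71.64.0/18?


Subnet network: 200.71.64.0
Test IP AND mask: 174.137.128.0
No, 174.137.179.253 is not in 200.71.64.0/18


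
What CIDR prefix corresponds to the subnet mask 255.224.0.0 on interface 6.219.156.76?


Binary: 11111111.11100000.00000000.00000000
Count leading 1s
Prefix: /11


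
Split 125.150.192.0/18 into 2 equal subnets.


New prefix = 18 + 1 = 19
Each subnet has 8192 addresses
  125.150.192.0/19
  125.150.224.0/19
Subnets: 125.150.192.0/19, 125.150.224.0/19


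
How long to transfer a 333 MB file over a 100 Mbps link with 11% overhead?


Effective throughput = 100 * (1 - 11/100) = 89 Mbps
File size in Mb = 333 * 8 = 2664 Mb
Time = 2664 / 89
Time = 29.9326 seconds


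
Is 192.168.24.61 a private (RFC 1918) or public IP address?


RFC 1918 private ranges:
  10.0.0.0/8 (10.0.0.0 - 10.255.255.255)
  172.16.0.0/12 (172.16.0.0 - 172.31.255.255)
  192.168.0.0/16 (192.168.0.0 - 192.168.255.255)
Private (in 192.168.0.0/16)


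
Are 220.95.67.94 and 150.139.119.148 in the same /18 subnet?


Mask: 255.255.192.0
220.95.67.94 AND mask = 220.95.64.0
150.139.119.148 AND mask = 150.139.64.0
No, different subnets (220.95.64.0 vs 150.139.64.0)


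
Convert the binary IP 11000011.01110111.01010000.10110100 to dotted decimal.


11000011 = 195
01110111 = 119
01010000 = 80
10110100 = 180
IP: 195.119.80.180


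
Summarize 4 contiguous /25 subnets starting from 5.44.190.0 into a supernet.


Original prefix: /25
Number of subnets: 4 = 2^2
New prefix = 25 - 2 = 23
Supernet: 5.44.190.0/23


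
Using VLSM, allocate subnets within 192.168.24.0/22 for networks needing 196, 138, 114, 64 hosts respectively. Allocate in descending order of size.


196 hosts -> /24 (254 usable): 192.168.24.0/24
138 hosts -> /24 (254 usable): 192.168.25.0/24
114 hosts -> /25 (126 usable): 192.168.26.0/25
64 hosts -> /25 (126 usable): 192.168.26.128/25
Allocation: 192.168.24.0/24 (196 hosts, 254 usable); 192.168.25.0/24 (138 hosts, 254 usable); 192.168.26.0/25 (114 hosts, 126 usable); 192.168.26.128/25 (64 hosts, 126 usable)


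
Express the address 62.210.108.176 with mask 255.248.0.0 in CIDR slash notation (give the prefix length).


Binary: 11111111.11111000.00000000.00000000
Count leading 1s
Prefix: /13


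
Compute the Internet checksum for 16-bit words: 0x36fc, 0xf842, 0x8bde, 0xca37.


Sum all words (with carry folding):
+ 0x36fc = 0x36fc
+ 0xf842 = 0x2f3f
+ 0x8bde = 0xbb1d
+ 0xca37 = 0x8555
One's complement: ~0x8555
Checksum = 0x7aaa


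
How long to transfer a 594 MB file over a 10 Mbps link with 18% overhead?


Effective throughput = 10 * (1 - 18/100) = 8.2 Mbps
File size in Mb = 594 * 8 = 4752 Mb
Time = 4752 / 8.2
Time = 579.5122 seconds


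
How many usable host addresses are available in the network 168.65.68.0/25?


Host bits = 32 - 25 = 7
Total addresses = 2^7 = 128
Usable = total - 2 (network and broadcast)
Usable hosts: 126


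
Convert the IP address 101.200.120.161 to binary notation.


101 = 01100101
200 = 11001000
120 = 01111000
161 = 10100001
Binary: 01100101.11001000.01111000.10100001


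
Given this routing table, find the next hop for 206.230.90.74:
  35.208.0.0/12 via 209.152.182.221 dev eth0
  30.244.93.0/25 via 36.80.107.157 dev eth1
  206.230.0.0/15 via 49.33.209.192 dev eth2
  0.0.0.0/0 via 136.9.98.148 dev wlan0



Longest prefix match for 206.230.90.74:
  /12 35.208.0.0: no
  /25 30.244.93.0: no
  /15 206.230.0.0: MATCH
  /0 0.0.0.0: MATCH
Selected: next-hop 49.33.209.192 via eth2 (matched /15)


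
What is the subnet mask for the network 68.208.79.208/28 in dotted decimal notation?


/28 means 28 network bits, 4 host bits
Binary: 11111111111111111111111111110000
Mask: 255.255.255.240


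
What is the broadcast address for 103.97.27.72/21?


Network: 103.97.24.0/21
Host bits = 11
Set all host bits to 1:
Broadcast: 103.97.31.255


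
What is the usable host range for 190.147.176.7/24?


Network: 190.147.176.0
Broadcast: 190.147.176.255
First usable = network + 1
Last usable = broadcast - 1
Range: 190.147.176.1 to 190.147.176.254


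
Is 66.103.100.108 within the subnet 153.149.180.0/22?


Subnet network: 153.149.180.0
Test IP AND mask: 66.103.100.0
No, 66.103.100.108 is not in 153.149.180.0/22


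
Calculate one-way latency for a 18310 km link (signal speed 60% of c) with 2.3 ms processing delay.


Speed = 0.6 * 3e5 km/s = 180000 km/s
Propagation delay = 18310 / 180000 = 0.1017 s = 101.7222 ms
Processing delay = 2.3 ms
Total one-way latency = 104.0222 ms


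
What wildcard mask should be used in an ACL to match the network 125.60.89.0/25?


Subnet mask: 255.255.255.128
Wildcard = 255.255.255.255 - subnet mask
255 - 255 = 0
255 - 255 = 0
255 - 255 = 0
255 - 128 = 127
Wildcard: 0.0.0.127


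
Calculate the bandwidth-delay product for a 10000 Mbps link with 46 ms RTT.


BDP = bandwidth * RTT
= 10000 Mbps * 46 ms
= 10000 * 1e6 * 46 / 1000 bits
= 460000000 bits
= 57500000 bytes
= 56152.3438 KB
BDP = 460000000 bits (57500000 bytes)


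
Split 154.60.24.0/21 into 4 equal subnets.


New prefix = 21 + 2 = 23
Each subnet has 512 addresses
  154.60.24.0/23
  154.60.26.0/23
  154.60.28.0/23
  154.60.30.0/23
Subnets: 154.60.24.0/23, 154.60.26.0/23, 154.60.28.0/23, 154.60.30.0/23


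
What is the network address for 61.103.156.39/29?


IP:   00111101.01100111.10011100.00100111
Mask: 11111111.11111111.11111111.11111000
AND operation:
Net:  00111101.01100111.10011100.00100000
Network: 61.103.156.32/29


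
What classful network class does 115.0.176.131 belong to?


First octet: 115
Binary: 01110011
0xxxxxxx -> Class A (1-126)
Class A, default mask 255.0.0.0 (/8)


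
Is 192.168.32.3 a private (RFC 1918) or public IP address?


RFC 1918 private ranges:
  10.0.0.0/8 (10.0.0.0 - 10.255.255.255)
  172.16.0.0/12 (172.16.0.0 - 172.31.255.255)
  192.168.0.0/16 (192.168.0.0 - 192.168.255.255)
Private (in 192.168.0.0/16)


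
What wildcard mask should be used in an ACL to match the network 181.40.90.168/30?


Subnet mask: 255.255.255.252
Wildcard = 255.255.255.255 - subnet mask
255 - 255 = 0
255 - 255 = 0
255 - 255 = 0
255 - 252 = 3
Wildcard: 0.0.0.3


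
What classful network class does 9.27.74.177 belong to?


First octet: 9
Binary: 00001001
0xxxxxxx -> Class A (1-126)
Class A, default mask 255.0.0.0 (/8)


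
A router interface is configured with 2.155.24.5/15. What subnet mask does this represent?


/15 means 15 network bits, 17 host bits
Binary: 11111111111111100000000000000000
Mask: 255.254.0.0
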